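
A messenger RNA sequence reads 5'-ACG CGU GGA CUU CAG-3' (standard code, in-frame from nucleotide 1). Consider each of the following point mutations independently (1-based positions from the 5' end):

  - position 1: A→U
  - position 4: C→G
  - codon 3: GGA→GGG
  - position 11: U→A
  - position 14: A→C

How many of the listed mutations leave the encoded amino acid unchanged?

Codon 1: ACG (Thr) → UCG (Ser) — missense.
Codon 2: CGU (Arg) → GGU (Gly) — missense.
Codon 3: GGA (Gly) → GGG (Gly) — synonymous.
Codon 4: CUU (Leu) → CAU (His) — missense.
Codon 5: CAG (Gln) → CCG (Pro) — missense.
Synonymous: 1 of 5.

1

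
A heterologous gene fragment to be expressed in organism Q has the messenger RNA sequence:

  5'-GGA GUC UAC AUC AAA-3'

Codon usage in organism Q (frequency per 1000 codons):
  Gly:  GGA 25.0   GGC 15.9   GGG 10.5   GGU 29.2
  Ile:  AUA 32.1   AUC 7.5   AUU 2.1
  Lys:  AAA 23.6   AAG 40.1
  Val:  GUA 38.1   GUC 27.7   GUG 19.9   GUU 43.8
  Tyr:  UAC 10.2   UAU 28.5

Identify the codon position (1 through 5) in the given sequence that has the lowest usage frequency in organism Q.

4

Codon 1 GGA (Gly): 25.0 per 1000.
Codon 2 GUC (Val): 27.7 per 1000.
Codon 3 UAC (Tyr): 10.2 per 1000.
Codon 4 AUC (Ile): 7.5 per 1000.
Codon 5 AAA (Lys): 23.6 per 1000.
Lowest frequency is 7.5 at codon 4.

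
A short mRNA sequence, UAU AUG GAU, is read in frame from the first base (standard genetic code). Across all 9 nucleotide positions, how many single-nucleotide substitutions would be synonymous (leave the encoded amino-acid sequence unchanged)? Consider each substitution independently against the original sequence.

Codon 1 (UAU, Tyr): 1 synonymous substitution.
Codon 2 (AUG, Met): 0 synonymous substitutions.
Codon 3 (GAU, Asp): 1 synonymous substitution.
Total: 1 + 0 + 1 = 2.

2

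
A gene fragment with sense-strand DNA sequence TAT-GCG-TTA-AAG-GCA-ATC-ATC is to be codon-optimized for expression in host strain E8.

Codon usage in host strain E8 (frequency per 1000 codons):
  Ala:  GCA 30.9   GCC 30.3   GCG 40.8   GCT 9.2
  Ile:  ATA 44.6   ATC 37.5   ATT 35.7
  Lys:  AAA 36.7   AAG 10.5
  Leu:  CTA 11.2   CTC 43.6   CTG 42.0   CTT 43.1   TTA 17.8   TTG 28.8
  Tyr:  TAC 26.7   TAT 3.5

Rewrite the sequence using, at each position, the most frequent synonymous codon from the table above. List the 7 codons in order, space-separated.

TAC GCG CTC AAA GCG ATA ATA

Codon 1 (Tyr): best is TAC at 26.7.
Codon 2 (Ala): best is GCG at 40.8.
Codon 3 (Leu): best is CTC at 43.6.
Codon 4 (Lys): best is AAA at 36.7.
Codon 5 (Ala): best is GCG at 40.8.
Codon 6 (Ile): best is ATA at 44.6.
Codon 7 (Ile): best is ATA at 44.6.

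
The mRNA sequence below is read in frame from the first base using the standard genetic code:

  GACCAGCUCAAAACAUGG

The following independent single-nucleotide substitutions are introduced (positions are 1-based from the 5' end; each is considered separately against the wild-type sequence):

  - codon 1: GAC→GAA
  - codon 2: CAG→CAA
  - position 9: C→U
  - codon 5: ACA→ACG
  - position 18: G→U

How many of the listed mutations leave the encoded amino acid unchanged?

3

Codon 1: GAC (Asp) → GAA (Glu) — missense.
Codon 2: CAG (Gln) → CAA (Gln) — synonymous.
Codon 3: CUC (Leu) → CUU (Leu) — synonymous.
Codon 5: ACA (Thr) → ACG (Thr) — synonymous.
Codon 6: UGG (Trp) → UGU (Cys) — missense.
Synonymous: 3 of 5.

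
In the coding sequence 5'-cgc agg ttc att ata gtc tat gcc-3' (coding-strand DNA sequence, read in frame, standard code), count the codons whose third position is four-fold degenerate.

3

Codon 1 CGC (Arg): third position 4-fold.
Codon 2 AGG (Arg): third position 2-fold.
Codon 3 TTC (Phe): third position 2-fold.
Codon 4 ATT (Ile): third position 3-fold.
Codon 5 ATA (Ile): third position 3-fold.
Codon 6 GTC (Val): third position 4-fold.
Codon 7 TAT (Tyr): third position 2-fold.
Codon 8 GCC (Ala): third position 4-fold.
Four-fold degenerate third positions: 3.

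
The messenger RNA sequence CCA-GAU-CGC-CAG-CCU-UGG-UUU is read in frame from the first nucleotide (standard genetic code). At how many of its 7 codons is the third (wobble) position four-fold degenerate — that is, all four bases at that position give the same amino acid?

Codon 1 CCA (Pro): third position 4-fold.
Codon 2 GAU (Asp): third position 2-fold.
Codon 3 CGC (Arg): third position 4-fold.
Codon 4 CAG (Gln): third position 2-fold.
Codon 5 CCU (Pro): third position 4-fold.
Codon 6 UGG (Trp): third position 1-fold.
Codon 7 UUU (Phe): third position 2-fold.
Four-fold degenerate third positions: 3.

3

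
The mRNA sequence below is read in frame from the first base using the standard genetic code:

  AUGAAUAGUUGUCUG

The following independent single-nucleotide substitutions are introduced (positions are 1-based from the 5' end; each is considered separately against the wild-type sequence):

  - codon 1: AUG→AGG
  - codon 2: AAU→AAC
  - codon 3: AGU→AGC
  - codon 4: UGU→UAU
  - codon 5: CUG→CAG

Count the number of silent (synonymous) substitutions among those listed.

Codon 1: AUG (Met) → AGG (Arg) — missense.
Codon 2: AAU (Asn) → AAC (Asn) — synonymous.
Codon 3: AGU (Ser) → AGC (Ser) — synonymous.
Codon 4: UGU (Cys) → UAU (Tyr) — missense.
Codon 5: CUG (Leu) → CAG (Gln) — missense.
Synonymous: 2 of 5.

2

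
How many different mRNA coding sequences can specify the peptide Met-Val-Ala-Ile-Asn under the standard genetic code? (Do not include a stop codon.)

Met: 1 codon.
Val: 4 codons.
Ala: 4 codons.
Ile: 3 codons.
Asn: 2 codons.
1 × 4 × 4 × 3 × 2 = 96.

96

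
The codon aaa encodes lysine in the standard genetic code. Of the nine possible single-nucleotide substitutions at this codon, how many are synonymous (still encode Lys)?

Position 1: none → 0 synonymous.
Position 2: none → 0 synonymous.
Position 3: AAG → 1 synonymous.
Total: 0 + 0 + 1 = 1.

1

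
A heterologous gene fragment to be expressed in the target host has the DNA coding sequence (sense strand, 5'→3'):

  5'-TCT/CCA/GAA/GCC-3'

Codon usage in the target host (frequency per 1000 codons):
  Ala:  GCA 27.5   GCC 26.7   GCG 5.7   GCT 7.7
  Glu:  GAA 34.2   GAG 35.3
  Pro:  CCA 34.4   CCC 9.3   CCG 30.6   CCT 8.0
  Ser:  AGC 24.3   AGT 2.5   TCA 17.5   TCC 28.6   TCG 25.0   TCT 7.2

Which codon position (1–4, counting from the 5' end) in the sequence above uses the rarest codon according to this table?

Codon 1 TCT (Ser): 7.2 per 1000.
Codon 2 CCA (Pro): 34.4 per 1000.
Codon 3 GAA (Glu): 34.2 per 1000.
Codon 4 GCC (Ala): 26.7 per 1000.
Lowest frequency is 7.2 at codon 1.

1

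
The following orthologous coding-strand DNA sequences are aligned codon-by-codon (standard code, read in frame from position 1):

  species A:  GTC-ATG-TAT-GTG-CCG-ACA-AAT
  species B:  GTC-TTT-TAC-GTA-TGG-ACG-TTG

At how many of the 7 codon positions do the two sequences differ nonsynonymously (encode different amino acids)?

3

Codon 1: GTC Val / GTC Val — identical.
Codon 2: ATG Met / TTT Phe — nonsynonymous.
Codon 3: TAT Tyr / TAC Tyr — synonymous.
Codon 4: GTG Val / GTA Val — synonymous.
Codon 5: CCG Pro / TGG Trp — nonsynonymous.
Codon 6: ACA Thr / ACG Thr — synonymous.
Codon 7: AAT Asn / TTG Leu — nonsynonymous.
Nonsynonymous differences: 3.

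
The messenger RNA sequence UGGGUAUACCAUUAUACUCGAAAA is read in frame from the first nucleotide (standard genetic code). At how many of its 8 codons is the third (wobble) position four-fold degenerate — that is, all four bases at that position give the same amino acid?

Codon 1 UGG (Trp): third position 1-fold.
Codon 2 GUA (Val): third position 4-fold.
Codon 3 UAC (Tyr): third position 2-fold.
Codon 4 CAU (His): third position 2-fold.
Codon 5 UAU (Tyr): third position 2-fold.
Codon 6 ACU (Thr): third position 4-fold.
Codon 7 CGA (Arg): third position 4-fold.
Codon 8 AAA (Lys): third position 2-fold.
Four-fold degenerate third positions: 3.

3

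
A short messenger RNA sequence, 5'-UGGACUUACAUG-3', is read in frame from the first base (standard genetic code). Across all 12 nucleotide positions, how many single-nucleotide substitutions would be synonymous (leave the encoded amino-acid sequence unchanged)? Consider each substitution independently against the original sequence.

Codon 1 (UGG, Trp): 0 synonymous substitutions.
Codon 2 (ACU, Thr): 3 synonymous substitutions.
Codon 3 (UAC, Tyr): 1 synonymous substitution.
Codon 4 (AUG, Met): 0 synonymous substitutions.
Total: 0 + 3 + 1 + 0 = 4.

4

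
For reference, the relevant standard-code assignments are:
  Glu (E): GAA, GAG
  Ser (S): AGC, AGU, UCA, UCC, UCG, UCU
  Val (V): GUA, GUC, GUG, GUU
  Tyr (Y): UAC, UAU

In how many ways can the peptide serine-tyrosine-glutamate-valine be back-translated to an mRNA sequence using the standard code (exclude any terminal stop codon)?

Ser: 6 codons.
Tyr: 2 codons.
Glu: 2 codons.
Val: 4 codons.
6 × 2 × 2 × 4 = 96.

96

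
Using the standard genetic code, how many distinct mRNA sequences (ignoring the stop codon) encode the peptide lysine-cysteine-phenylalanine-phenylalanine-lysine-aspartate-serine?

Lys: 2 codons.
Cys: 2 codons.
Phe: 2 codons.
Phe: 2 codons.
Lys: 2 codons.
Asp: 2 codons.
Ser: 6 codons.
2 × 2 × 2 × 2 × 2 × 2 × 6 = 384.

384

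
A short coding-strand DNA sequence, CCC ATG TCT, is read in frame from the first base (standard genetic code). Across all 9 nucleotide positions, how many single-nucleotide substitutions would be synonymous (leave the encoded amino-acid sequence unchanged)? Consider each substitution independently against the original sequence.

6

Codon 1 (CCC, Pro): 3 synonymous substitutions.
Codon 2 (ATG, Met): 0 synonymous substitutions.
Codon 3 (TCT, Ser): 3 synonymous substitutions.
Total: 3 + 0 + 3 = 6.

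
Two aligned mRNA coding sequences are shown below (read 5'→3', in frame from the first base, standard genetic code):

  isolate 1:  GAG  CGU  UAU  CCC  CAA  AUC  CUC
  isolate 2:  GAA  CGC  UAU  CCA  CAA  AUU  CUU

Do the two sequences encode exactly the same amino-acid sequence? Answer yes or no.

Codon 1: GAG Glu / GAA Glu — synonymous.
Codon 2: CGU Arg / CGC Arg — synonymous.
Codon 3: UAU Tyr / UAU Tyr — identical.
Codon 4: CCC Pro / CCA Pro — synonymous.
Codon 5: CAA Gln / CAA Gln — identical.
Codon 6: AUC Ile / AUU Ile — synonymous.
Codon 7: CUC Leu / CUU Leu — synonymous.
Nonsynonymous differences: 0 → same protein.

yes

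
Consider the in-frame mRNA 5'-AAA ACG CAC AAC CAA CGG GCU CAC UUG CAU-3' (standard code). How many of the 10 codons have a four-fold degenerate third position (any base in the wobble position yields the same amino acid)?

Codon 1 AAA (Lys): third position 2-fold.
Codon 2 ACG (Thr): third position 4-fold.
Codon 3 CAC (His): third position 2-fold.
Codon 4 AAC (Asn): third position 2-fold.
Codon 5 CAA (Gln): third position 2-fold.
Codon 6 CGG (Arg): third position 4-fold.
Codon 7 GCU (Ala): third position 4-fold.
Codon 8 CAC (His): third position 2-fold.
Codon 9 UUG (Leu): third position 2-fold.
Codon 10 CAU (His): third position 2-fold.
Four-fold degenerate third positions: 3.

3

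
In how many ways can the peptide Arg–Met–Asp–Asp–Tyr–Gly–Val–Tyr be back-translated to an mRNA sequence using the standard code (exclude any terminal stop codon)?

1536

Arg: 6 codons.
Met: 1 codon.
Asp: 2 codons.
Asp: 2 codons.
Tyr: 2 codons.
Gly: 4 codons.
Val: 4 codons.
Tyr: 2 codons.
6 × 1 × 2 × 2 × 2 × 4 × 4 × 2 = 1536.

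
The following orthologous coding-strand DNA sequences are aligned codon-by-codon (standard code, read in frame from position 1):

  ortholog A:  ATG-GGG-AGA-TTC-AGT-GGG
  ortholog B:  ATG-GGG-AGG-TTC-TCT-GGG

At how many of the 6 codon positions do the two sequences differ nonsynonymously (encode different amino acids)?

Codon 1: ATG Met / ATG Met — identical.
Codon 2: GGG Gly / GGG Gly — identical.
Codon 3: AGA Arg / AGG Arg — synonymous.
Codon 4: TTC Phe / TTC Phe — identical.
Codon 5: AGT Ser / TCT Ser — synonymous.
Codon 6: GGG Gly / GGG Gly — identical.
Nonsynonymous differences: 0.

0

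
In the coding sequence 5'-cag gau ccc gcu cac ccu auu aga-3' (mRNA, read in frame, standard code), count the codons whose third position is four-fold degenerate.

3

Codon 1 CAG (Gln): third position 2-fold.
Codon 2 GAU (Asp): third position 2-fold.
Codon 3 CCC (Pro): third position 4-fold.
Codon 4 GCU (Ala): third position 4-fold.
Codon 5 CAC (His): third position 2-fold.
Codon 6 CCU (Pro): third position 4-fold.
Codon 7 AUU (Ile): third position 3-fold.
Codon 8 AGA (Arg): third position 2-fold.
Four-fold degenerate third positions: 3.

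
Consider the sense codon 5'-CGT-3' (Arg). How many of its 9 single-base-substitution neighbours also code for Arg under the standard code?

Position 1: none → 0 synonymous.
Position 2: none → 0 synonymous.
Position 3: CGC, CGA, CGG → 3 synonymous.
Total: 0 + 0 + 3 = 3.

3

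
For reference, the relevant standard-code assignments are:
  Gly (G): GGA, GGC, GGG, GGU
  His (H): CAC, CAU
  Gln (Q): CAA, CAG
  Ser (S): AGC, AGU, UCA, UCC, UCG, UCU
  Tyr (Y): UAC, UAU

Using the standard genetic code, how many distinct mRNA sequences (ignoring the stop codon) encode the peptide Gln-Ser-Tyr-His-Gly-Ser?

1152

Gln: 2 codons.
Ser: 6 codons.
Tyr: 2 codons.
His: 2 codons.
Gly: 4 codons.
Ser: 6 codons.
2 × 6 × 2 × 2 × 4 × 6 = 1152.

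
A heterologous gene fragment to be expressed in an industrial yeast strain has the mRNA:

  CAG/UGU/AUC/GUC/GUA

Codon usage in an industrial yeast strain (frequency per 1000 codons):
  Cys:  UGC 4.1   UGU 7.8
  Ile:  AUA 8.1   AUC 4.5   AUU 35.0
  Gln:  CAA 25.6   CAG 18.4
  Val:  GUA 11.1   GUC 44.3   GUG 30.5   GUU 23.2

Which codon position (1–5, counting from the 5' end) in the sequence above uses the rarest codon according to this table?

Codon 1 CAG (Gln): 18.4 per 1000.
Codon 2 UGU (Cys): 7.8 per 1000.
Codon 3 AUC (Ile): 4.5 per 1000.
Codon 4 GUC (Val): 44.3 per 1000.
Codon 5 GUA (Val): 11.1 per 1000.
Lowest frequency is 4.5 at codon 3.

3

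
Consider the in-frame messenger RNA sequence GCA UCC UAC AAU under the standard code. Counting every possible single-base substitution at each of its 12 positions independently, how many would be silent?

Codon 1 (GCA, Ala): 3 synonymous substitutions.
Codon 2 (UCC, Ser): 3 synonymous substitutions.
Codon 3 (UAC, Tyr): 1 synonymous substitution.
Codon 4 (AAU, Asn): 1 synonymous substitution.
Total: 3 + 3 + 1 + 1 = 8.

8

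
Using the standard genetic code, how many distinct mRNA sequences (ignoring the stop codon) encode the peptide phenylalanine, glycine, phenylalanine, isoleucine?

48

Phe: 2 codons.
Gly: 4 codons.
Phe: 2 codons.
Ile: 3 codons.
2 × 4 × 2 × 3 = 48.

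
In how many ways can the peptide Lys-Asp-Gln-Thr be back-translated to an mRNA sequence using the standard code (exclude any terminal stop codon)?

Lys: 2 codons.
Asp: 2 codons.
Gln: 2 codons.
Thr: 4 codons.
2 × 2 × 2 × 4 = 32.

32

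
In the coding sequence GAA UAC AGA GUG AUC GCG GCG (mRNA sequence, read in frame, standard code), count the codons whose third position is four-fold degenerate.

Codon 1 GAA (Glu): third position 2-fold.
Codon 2 UAC (Tyr): third position 2-fold.
Codon 3 AGA (Arg): third position 2-fold.
Codon 4 GUG (Val): third position 4-fold.
Codon 5 AUC (Ile): third position 3-fold.
Codon 6 GCG (Ala): third position 4-fold.
Codon 7 GCG (Ala): third position 4-fold.
Four-fold degenerate third positions: 3.

3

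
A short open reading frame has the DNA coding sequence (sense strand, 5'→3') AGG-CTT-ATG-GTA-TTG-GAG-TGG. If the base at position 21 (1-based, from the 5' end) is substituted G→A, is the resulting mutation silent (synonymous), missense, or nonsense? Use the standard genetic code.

nonsense

Position 21 falls in codon 7: TGG → Trp.
After the substitution the codon is TGA → Stop.
The new codon is a stop codon, so this is a nonsense mutation.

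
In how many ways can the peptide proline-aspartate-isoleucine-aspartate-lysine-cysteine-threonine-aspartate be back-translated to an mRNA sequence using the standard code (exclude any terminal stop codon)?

Pro: 4 codons.
Asp: 2 codons.
Ile: 3 codons.
Asp: 2 codons.
Lys: 2 codons.
Cys: 2 codons.
Thr: 4 codons.
Asp: 2 codons.
4 × 2 × 3 × 2 × 2 × 2 × 4 × 2 = 1536.

1536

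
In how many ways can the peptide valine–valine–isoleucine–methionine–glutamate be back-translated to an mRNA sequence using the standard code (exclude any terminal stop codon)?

Val: 4 codons.
Val: 4 codons.
Ile: 3 codons.
Met: 1 codon.
Glu: 2 codons.
4 × 4 × 3 × 1 × 2 = 96.

96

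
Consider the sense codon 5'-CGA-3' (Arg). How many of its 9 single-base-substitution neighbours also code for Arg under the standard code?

Position 1: AGA → 1 synonymous.
Position 2: none → 0 synonymous.
Position 3: CGU, CGC, CGG → 3 synonymous.
Total: 1 + 0 + 3 = 4.

4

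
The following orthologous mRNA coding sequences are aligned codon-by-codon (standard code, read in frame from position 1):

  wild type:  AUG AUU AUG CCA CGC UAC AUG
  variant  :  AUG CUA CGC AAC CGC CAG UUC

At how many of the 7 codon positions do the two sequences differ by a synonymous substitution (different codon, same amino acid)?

Codon 1: AUG Met / AUG Met — identical.
Codon 2: AUU Ile / CUA Leu — nonsynonymous.
Codon 3: AUG Met / CGC Arg — nonsynonymous.
Codon 4: CCA Pro / AAC Asn — nonsynonymous.
Codon 5: CGC Arg / CGC Arg — identical.
Codon 6: UAC Tyr / CAG Gln — nonsynonymous.
Codon 7: AUG Met / UUC Phe — nonsynonymous.
Synonymous differences: 0.

0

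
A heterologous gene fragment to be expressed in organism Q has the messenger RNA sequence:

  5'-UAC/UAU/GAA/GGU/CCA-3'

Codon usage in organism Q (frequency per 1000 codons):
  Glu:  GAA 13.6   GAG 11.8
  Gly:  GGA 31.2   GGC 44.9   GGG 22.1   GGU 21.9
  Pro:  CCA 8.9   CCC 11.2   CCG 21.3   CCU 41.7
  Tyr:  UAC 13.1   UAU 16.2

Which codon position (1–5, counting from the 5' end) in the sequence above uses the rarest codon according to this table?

5

Codon 1 UAC (Tyr): 13.1 per 1000.
Codon 2 UAU (Tyr): 16.2 per 1000.
Codon 3 GAA (Glu): 13.6 per 1000.
Codon 4 GGU (Gly): 21.9 per 1000.
Codon 5 CCA (Pro): 8.9 per 1000.
Lowest frequency is 8.9 at codon 5.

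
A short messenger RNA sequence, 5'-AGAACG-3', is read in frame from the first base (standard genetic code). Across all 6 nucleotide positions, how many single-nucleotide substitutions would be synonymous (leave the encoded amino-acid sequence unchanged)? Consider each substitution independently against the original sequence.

5

Codon 1 (AGA, Arg): 2 synonymous substitutions.
Codon 2 (ACG, Thr): 3 synonymous substitutions.
Total: 2 + 3 = 5.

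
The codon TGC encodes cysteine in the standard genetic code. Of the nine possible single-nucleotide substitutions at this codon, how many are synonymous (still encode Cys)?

1

Position 1: none → 0 synonymous.
Position 2: none → 0 synonymous.
Position 3: TGT → 1 synonymous.
Total: 0 + 0 + 1 = 1.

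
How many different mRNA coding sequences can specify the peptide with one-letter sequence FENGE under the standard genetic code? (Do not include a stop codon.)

Phe: 2 codons.
Glu: 2 codons.
Asn: 2 codons.
Gly: 4 codons.
Glu: 2 codons.
2 × 2 × 2 × 4 × 2 = 64.

64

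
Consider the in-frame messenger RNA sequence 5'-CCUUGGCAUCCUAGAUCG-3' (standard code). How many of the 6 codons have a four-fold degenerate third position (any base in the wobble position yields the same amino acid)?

3

Codon 1 CCU (Pro): third position 4-fold.
Codon 2 UGG (Trp): third position 1-fold.
Codon 3 CAU (His): third position 2-fold.
Codon 4 CCU (Pro): third position 4-fold.
Codon 5 AGA (Arg): third position 2-fold.
Codon 6 UCG (Ser): third position 4-fold.
Four-fold degenerate third positions: 3.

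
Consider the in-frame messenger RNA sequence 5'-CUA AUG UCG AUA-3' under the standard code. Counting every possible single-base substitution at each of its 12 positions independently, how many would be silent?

9

Codon 1 (CUA, Leu): 4 synonymous substitutions.
Codon 2 (AUG, Met): 0 synonymous substitutions.
Codon 3 (UCG, Ser): 3 synonymous substitutions.
Codon 4 (AUA, Ile): 2 synonymous substitutions.
Total: 4 + 0 + 3 + 2 = 9.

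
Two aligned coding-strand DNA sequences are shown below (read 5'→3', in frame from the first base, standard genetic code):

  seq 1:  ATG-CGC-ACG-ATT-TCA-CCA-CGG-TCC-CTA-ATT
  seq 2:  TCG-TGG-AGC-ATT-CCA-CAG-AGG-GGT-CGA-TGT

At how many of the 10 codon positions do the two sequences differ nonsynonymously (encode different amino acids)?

Codon 1: ATG Met / TCG Ser — nonsynonymous.
Codon 2: CGC Arg / TGG Trp — nonsynonymous.
Codon 3: ACG Thr / AGC Ser — nonsynonymous.
Codon 4: ATT Ile / ATT Ile — identical.
Codon 5: TCA Ser / CCA Pro — nonsynonymous.
Codon 6: CCA Pro / CAG Gln — nonsynonymous.
Codon 7: CGG Arg / AGG Arg — synonymous.
Codon 8: TCC Ser / GGT Gly — nonsynonymous.
Codon 9: CTA Leu / CGA Arg — nonsynonymous.
Codon 10: ATT Ile / TGT Cys — nonsynonymous.
Nonsynonymous differences: 8.

8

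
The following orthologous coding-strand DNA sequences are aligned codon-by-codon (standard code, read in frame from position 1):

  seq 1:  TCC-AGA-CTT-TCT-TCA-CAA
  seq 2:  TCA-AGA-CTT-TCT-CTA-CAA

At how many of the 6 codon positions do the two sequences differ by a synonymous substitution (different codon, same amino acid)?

Codon 1: TCC Ser / TCA Ser — synonymous.
Codon 2: AGA Arg / AGA Arg — identical.
Codon 3: CTT Leu / CTT Leu — identical.
Codon 4: TCT Ser / TCT Ser — identical.
Codon 5: TCA Ser / CTA Leu — nonsynonymous.
Codon 6: CAA Gln / CAA Gln — identical.
Synonymous differences: 1.

1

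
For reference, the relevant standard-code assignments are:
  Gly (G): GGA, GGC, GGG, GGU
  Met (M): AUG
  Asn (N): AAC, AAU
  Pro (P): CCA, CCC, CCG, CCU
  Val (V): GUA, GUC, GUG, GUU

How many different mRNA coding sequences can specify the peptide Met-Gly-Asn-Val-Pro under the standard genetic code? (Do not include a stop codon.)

128

Met: 1 codon.
Gly: 4 codons.
Asn: 2 codons.
Val: 4 codons.
Pro: 4 codons.
1 × 4 × 2 × 4 × 4 = 128.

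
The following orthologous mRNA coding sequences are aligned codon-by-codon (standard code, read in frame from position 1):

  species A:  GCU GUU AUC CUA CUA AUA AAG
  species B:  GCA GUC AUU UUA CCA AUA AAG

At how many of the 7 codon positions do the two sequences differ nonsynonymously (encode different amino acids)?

1

Codon 1: GCU Ala / GCA Ala — synonymous.
Codon 2: GUU Val / GUC Val — synonymous.
Codon 3: AUC Ile / AUU Ile — synonymous.
Codon 4: CUA Leu / UUA Leu — synonymous.
Codon 5: CUA Leu / CCA Pro — nonsynonymous.
Codon 6: AUA Ile / AUA Ile — identical.
Codon 7: AAG Lys / AAG Lys — identical.
Nonsynonymous differences: 1.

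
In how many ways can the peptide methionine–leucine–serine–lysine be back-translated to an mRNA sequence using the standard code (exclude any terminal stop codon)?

72

Met: 1 codon.
Leu: 6 codons.
Ser: 6 codons.
Lys: 2 codons.
1 × 6 × 6 × 2 = 72.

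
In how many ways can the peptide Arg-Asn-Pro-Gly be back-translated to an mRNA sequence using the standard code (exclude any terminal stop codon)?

192

Arg: 6 codons.
Asn: 2 codons.
Pro: 4 codons.
Gly: 4 codons.
6 × 2 × 4 × 4 = 192.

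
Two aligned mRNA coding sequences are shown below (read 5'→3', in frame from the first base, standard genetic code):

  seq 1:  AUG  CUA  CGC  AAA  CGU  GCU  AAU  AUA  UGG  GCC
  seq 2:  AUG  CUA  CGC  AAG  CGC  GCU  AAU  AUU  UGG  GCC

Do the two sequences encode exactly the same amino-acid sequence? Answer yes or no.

yes

Codon 1: AUG Met / AUG Met — identical.
Codon 2: CUA Leu / CUA Leu — identical.
Codon 3: CGC Arg / CGC Arg — identical.
Codon 4: AAA Lys / AAG Lys — synonymous.
Codon 5: CGU Arg / CGC Arg — synonymous.
Codon 6: GCU Ala / GCU Ala — identical.
Codon 7: AAU Asn / AAU Asn — identical.
Codon 8: AUA Ile / AUU Ile — synonymous.
Codon 9: UGG Trp / UGG Trp — identical.
Codon 10: GCC Ala / GCC Ala — identical.
Nonsynonymous differences: 0 → same protein.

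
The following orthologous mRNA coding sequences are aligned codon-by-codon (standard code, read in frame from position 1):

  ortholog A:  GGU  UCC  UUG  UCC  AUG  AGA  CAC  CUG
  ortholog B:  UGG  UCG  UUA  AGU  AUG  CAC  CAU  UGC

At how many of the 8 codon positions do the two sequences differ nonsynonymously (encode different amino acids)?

3

Codon 1: GGU Gly / UGG Trp — nonsynonymous.
Codon 2: UCC Ser / UCG Ser — synonymous.
Codon 3: UUG Leu / UUA Leu — synonymous.
Codon 4: UCC Ser / AGU Ser — synonymous.
Codon 5: AUG Met / AUG Met — identical.
Codon 6: AGA Arg / CAC His — nonsynonymous.
Codon 7: CAC His / CAU His — synonymous.
Codon 8: CUG Leu / UGC Cys — nonsynonymous.
Nonsynonymous differences: 3.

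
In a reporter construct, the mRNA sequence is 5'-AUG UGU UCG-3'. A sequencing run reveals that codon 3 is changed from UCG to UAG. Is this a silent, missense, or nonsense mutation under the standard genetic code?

Position 8 falls in codon 3: UCG → Ser.
After the substitution the codon is UAG → Stop.
The new codon is a stop codon, so this is a nonsense mutation.

nonsense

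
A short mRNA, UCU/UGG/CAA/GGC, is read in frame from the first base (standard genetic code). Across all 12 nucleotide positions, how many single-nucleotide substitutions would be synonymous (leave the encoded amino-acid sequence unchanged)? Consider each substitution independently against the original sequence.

Codon 1 (UCU, Ser): 3 synonymous substitutions.
Codon 2 (UGG, Trp): 0 synonymous substitutions.
Codon 3 (CAA, Gln): 1 synonymous substitution.
Codon 4 (GGC, Gly): 3 synonymous substitutions.
Total: 3 + 0 + 1 + 3 = 7.

7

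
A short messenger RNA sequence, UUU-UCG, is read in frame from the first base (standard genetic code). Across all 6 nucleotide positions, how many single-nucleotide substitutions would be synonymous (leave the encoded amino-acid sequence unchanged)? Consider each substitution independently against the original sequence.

4

Codon 1 (UUU, Phe): 1 synonymous substitution.
Codon 2 (UCG, Ser): 3 synonymous substitutions.
Total: 1 + 3 = 4.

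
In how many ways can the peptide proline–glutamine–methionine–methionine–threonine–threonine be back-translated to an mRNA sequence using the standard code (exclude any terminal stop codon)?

Pro: 4 codons.
Gln: 2 codons.
Met: 1 codon.
Met: 1 codon.
Thr: 4 codons.
Thr: 4 codons.
4 × 2 × 1 × 1 × 4 × 4 = 128.

128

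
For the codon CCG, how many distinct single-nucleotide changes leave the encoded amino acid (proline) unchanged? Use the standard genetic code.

Position 1: none → 0 synonymous.
Position 2: none → 0 synonymous.
Position 3: CCU, CCC, CCA → 3 synonymous.
Total: 0 + 0 + 3 = 3.

3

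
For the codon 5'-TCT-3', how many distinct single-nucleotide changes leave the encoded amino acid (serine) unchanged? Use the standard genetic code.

3

Position 1: none → 0 synonymous.
Position 2: none → 0 synonymous.
Position 3: TCC, TCA, TCG → 3 synonymous.
Total: 0 + 0 + 3 = 3.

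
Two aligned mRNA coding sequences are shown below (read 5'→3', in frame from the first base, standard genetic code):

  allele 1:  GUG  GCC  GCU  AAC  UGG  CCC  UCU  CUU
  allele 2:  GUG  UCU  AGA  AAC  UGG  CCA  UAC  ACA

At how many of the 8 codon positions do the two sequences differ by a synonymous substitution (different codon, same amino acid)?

1

Codon 1: GUG Val / GUG Val — identical.
Codon 2: GCC Ala / UCU Ser — nonsynonymous.
Codon 3: GCU Ala / AGA Arg — nonsynonymous.
Codon 4: AAC Asn / AAC Asn — identical.
Codon 5: UGG Trp / UGG Trp — identical.
Codon 6: CCC Pro / CCA Pro — synonymous.
Codon 7: UCU Ser / UAC Tyr — nonsynonymous.
Codon 8: CUU Leu / ACA Thr — nonsynonymous.
Synonymous differences: 1.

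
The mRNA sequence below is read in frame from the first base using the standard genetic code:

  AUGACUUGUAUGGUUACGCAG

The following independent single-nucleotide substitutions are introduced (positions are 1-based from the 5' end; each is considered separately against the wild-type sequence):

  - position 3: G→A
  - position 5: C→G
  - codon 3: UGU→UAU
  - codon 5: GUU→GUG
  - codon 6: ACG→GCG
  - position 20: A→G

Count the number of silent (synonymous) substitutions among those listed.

Codon 1: AUG (Met) → AUA (Ile) — missense.
Codon 2: ACU (Thr) → AGU (Ser) — missense.
Codon 3: UGU (Cys) → UAU (Tyr) — missense.
Codon 5: GUU (Val) → GUG (Val) — synonymous.
Codon 6: ACG (Thr) → GCG (Ala) — missense.
Codon 7: CAG (Gln) → CGG (Arg) — missense.
Synonymous: 1 of 6.

1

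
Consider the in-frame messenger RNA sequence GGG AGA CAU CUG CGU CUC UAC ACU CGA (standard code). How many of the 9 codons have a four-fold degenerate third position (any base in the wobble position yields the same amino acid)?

Codon 1 GGG (Gly): third position 4-fold.
Codon 2 AGA (Arg): third position 2-fold.
Codon 3 CAU (His): third position 2-fold.
Codon 4 CUG (Leu): third position 4-fold.
Codon 5 CGU (Arg): third position 4-fold.
Codon 6 CUC (Leu): third position 4-fold.
Codon 7 UAC (Tyr): third position 2-fold.
Codon 8 ACU (Thr): third position 4-fold.
Codon 9 CGA (Arg): third position 4-fold.
Four-fold degenerate third positions: 6.

6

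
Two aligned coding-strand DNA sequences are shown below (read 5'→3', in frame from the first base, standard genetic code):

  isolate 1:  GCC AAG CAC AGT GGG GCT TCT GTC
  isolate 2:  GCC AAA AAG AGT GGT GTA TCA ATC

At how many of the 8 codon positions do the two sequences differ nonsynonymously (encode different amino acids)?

3

Codon 1: GCC Ala / GCC Ala — identical.
Codon 2: AAG Lys / AAA Lys — synonymous.
Codon 3: CAC His / AAG Lys — nonsynonymous.
Codon 4: AGT Ser / AGT Ser — identical.
Codon 5: GGG Gly / GGT Gly — synonymous.
Codon 6: GCT Ala / GTA Val — nonsynonymous.
Codon 7: TCT Ser / TCA Ser — synonymous.
Codon 8: GTC Val / ATC Ile — nonsynonymous.
Nonsynonymous differences: 3.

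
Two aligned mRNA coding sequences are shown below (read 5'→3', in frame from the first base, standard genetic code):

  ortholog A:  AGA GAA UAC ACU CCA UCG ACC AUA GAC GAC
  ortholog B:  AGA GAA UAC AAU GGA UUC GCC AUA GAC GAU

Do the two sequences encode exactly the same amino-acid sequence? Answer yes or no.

Codon 1: AGA Arg / AGA Arg — identical.
Codon 2: GAA Glu / GAA Glu — identical.
Codon 3: UAC Tyr / UAC Tyr — identical.
Codon 4: ACU Thr / AAU Asn — nonsynonymous.
Codon 5: CCA Pro / GGA Gly — nonsynonymous.
Codon 6: UCG Ser / UUC Phe — nonsynonymous.
Codon 7: ACC Thr / GCC Ala — nonsynonymous.
Codon 8: AUA Ile / AUA Ile — identical.
Codon 9: GAC Asp / GAC Asp — identical.
Codon 10: GAC Asp / GAU Asp — synonymous.
Nonsynonymous differences: 4 → different protein.

no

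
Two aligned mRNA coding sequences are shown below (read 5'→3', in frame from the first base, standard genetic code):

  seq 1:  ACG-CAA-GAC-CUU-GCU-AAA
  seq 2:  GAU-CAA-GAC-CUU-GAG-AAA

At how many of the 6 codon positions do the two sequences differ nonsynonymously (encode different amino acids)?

2

Codon 1: ACG Thr / GAU Asp — nonsynonymous.
Codon 2: CAA Gln / CAA Gln — identical.
Codon 3: GAC Asp / GAC Asp — identical.
Codon 4: CUU Leu / CUU Leu — identical.
Codon 5: GCU Ala / GAG Glu — nonsynonymous.
Codon 6: AAA Lys / AAA Lys — identical.
Nonsynonymous differences: 2.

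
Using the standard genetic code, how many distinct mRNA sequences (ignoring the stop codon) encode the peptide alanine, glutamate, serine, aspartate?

96

Ala: 4 codons.
Glu: 2 codons.
Ser: 6 codons.
Asp: 2 codons.
4 × 2 × 6 × 2 = 96.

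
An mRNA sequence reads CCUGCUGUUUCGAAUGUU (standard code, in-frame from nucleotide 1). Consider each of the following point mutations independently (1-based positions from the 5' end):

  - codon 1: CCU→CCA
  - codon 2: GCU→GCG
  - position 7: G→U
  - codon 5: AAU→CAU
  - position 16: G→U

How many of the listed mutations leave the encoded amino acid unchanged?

2

Codon 1: CCU (Pro) → CCA (Pro) — synonymous.
Codon 2: GCU (Ala) → GCG (Ala) — synonymous.
Codon 3: GUU (Val) → UUU (Phe) — missense.
Codon 5: AAU (Asn) → CAU (His) — missense.
Codon 6: GUU (Val) → UUU (Phe) — missense.
Synonymous: 2 of 5.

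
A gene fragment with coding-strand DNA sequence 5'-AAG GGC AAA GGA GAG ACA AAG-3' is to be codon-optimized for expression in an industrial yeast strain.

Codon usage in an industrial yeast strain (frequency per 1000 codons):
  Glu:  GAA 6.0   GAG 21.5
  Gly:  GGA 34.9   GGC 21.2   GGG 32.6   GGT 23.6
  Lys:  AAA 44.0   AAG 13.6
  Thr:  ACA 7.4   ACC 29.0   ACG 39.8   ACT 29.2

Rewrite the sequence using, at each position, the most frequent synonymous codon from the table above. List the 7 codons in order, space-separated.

AAA GGA AAA GGA GAG ACG AAA

Codon 1 (Lys): best is AAA at 44.0.
Codon 2 (Gly): best is GGA at 34.9.
Codon 3 (Lys): best is AAA at 44.0.
Codon 4 (Gly): best is GGA at 34.9.
Codon 5 (Glu): best is GAG at 21.5.
Codon 6 (Thr): best is ACG at 39.8.
Codon 7 (Lys): best is AAA at 44.0.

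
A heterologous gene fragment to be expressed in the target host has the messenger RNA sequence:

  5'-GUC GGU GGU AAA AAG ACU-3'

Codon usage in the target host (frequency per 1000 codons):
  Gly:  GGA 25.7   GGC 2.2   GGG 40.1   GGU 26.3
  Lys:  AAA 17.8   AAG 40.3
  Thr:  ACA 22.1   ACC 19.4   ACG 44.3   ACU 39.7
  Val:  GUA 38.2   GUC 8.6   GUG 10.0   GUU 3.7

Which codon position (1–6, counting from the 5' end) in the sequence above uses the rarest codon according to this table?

1

Codon 1 GUC (Val): 8.6 per 1000.
Codon 2 GGU (Gly): 26.3 per 1000.
Codon 3 GGU (Gly): 26.3 per 1000.
Codon 4 AAA (Lys): 17.8 per 1000.
Codon 5 AAG (Lys): 40.3 per 1000.
Codon 6 ACU (Thr): 39.7 per 1000.
Lowest frequency is 8.6 at codon 1.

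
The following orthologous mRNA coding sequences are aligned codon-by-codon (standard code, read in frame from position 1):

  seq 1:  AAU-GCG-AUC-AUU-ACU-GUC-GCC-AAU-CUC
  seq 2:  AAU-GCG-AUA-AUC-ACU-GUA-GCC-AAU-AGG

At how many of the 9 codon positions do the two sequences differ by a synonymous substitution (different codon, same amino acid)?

3

Codon 1: AAU Asn / AAU Asn — identical.
Codon 2: GCG Ala / GCG Ala — identical.
Codon 3: AUC Ile / AUA Ile — synonymous.
Codon 4: AUU Ile / AUC Ile — synonymous.
Codon 5: ACU Thr / ACU Thr — identical.
Codon 6: GUC Val / GUA Val — synonymous.
Codon 7: GCC Ala / GCC Ala — identical.
Codon 8: AAU Asn / AAU Asn — identical.
Codon 9: CUC Leu / AGG Arg — nonsynonymous.
Synonymous differences: 3.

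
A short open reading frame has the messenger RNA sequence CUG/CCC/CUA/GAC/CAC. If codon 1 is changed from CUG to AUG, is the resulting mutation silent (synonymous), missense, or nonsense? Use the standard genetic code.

missense

Position 1 falls in codon 1: CUG → Leu.
After the substitution the codon is AUG → Met.
Leu ≠ Met, so this is a missense mutation.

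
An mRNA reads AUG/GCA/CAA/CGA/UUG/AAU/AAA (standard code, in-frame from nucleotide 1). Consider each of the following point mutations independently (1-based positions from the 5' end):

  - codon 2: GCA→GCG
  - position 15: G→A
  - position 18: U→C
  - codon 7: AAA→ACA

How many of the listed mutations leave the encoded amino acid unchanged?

Codon 2: GCA (Ala) → GCG (Ala) — synonymous.
Codon 5: UUG (Leu) → UUA (Leu) — synonymous.
Codon 6: AAU (Asn) → AAC (Asn) — synonymous.
Codon 7: AAA (Lys) → ACA (Thr) — missense.
Synonymous: 3 of 4.

3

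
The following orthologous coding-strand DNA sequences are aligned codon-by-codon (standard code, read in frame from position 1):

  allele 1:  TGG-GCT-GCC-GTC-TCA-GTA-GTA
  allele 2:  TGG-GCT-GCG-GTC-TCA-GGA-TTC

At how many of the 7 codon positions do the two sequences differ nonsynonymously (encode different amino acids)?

Codon 1: TGG Trp / TGG Trp — identical.
Codon 2: GCT Ala / GCT Ala — identical.
Codon 3: GCC Ala / GCG Ala — synonymous.
Codon 4: GTC Val / GTC Val — identical.
Codon 5: TCA Ser / TCA Ser — identical.
Codon 6: GTA Val / GGA Gly — nonsynonymous.
Codon 7: GTA Val / TTC Phe — nonsynonymous.
Nonsynonymous differences: 2.

2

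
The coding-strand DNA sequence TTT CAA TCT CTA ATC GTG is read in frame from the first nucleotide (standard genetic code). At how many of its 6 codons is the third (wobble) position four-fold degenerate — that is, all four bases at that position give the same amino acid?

3

Codon 1 TTT (Phe): third position 2-fold.
Codon 2 CAA (Gln): third position 2-fold.
Codon 3 TCT (Ser): third position 4-fold.
Codon 4 CTA (Leu): third position 4-fold.
Codon 5 ATC (Ile): third position 3-fold.
Codon 6 GTG (Val): third position 4-fold.
Four-fold degenerate third positions: 3.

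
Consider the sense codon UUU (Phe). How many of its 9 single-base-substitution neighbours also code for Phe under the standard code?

1

Position 1: none → 0 synonymous.
Position 2: none → 0 synonymous.
Position 3: UUC → 1 synonymous.
Total: 0 + 0 + 1 = 1.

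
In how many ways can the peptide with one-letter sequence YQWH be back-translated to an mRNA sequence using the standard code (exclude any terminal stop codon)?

Tyr: 2 codons.
Gln: 2 codons.
Trp: 1 codon.
His: 2 codons.
2 × 2 × 1 × 2 = 8.

8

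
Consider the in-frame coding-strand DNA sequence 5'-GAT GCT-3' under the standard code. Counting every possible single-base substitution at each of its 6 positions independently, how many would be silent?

4

Codon 1 (GAT, Asp): 1 synonymous substitution.
Codon 2 (GCT, Ala): 3 synonymous substitutions.
Total: 1 + 3 = 4.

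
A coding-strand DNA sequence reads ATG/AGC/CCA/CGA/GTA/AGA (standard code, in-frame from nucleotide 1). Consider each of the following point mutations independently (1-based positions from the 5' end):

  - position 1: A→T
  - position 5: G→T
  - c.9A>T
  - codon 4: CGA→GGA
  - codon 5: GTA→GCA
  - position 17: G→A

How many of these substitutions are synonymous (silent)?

1

Codon 1: ATG (Met) → TTG (Leu) — missense.
Codon 2: AGC (Ser) → ATC (Ile) — missense.
Codon 3: CCA (Pro) → CCT (Pro) — synonymous.
Codon 4: CGA (Arg) → GGA (Gly) — missense.
Codon 5: GTA (Val) → GCA (Ala) — missense.
Codon 6: AGA (Arg) → AAA (Lys) — missense.
Synonymous: 1 of 6.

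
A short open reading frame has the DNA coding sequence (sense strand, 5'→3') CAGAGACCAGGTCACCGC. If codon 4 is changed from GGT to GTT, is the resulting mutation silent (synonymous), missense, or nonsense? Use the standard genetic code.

Position 11 falls in codon 4: GGT → Gly.
After the substitution the codon is GTT → Val.
Gly ≠ Val, so this is a missense mutation.

missense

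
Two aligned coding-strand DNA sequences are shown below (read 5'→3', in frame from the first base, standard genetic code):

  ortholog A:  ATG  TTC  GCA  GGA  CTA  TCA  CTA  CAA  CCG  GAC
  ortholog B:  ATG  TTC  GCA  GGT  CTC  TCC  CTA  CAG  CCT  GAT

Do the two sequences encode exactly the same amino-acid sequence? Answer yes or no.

yes

Codon 1: ATG Met / ATG Met — identical.
Codon 2: TTC Phe / TTC Phe — identical.
Codon 3: GCA Ala / GCA Ala — identical.
Codon 4: GGA Gly / GGT Gly — synonymous.
Codon 5: CTA Leu / CTC Leu — synonymous.
Codon 6: TCA Ser / TCC Ser — synonymous.
Codon 7: CTA Leu / CTA Leu — identical.
Codon 8: CAA Gln / CAG Gln — synonymous.
Codon 9: CCG Pro / CCT Pro — synonymous.
Codon 10: GAC Asp / GAT Asp — synonymous.
Nonsynonymous differences: 0 → same protein.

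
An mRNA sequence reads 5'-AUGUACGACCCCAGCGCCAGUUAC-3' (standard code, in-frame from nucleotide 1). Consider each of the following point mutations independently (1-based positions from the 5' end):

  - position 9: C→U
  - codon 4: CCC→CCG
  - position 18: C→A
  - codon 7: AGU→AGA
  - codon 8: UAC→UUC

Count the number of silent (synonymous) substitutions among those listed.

Codon 3: GAC (Asp) → GAU (Asp) — synonymous.
Codon 4: CCC (Pro) → CCG (Pro) — synonymous.
Codon 6: GCC (Ala) → GCA (Ala) — synonymous.
Codon 7: AGU (Ser) → AGA (Arg) — missense.
Codon 8: UAC (Tyr) → UUC (Phe) — missense.
Synonymous: 3 of 5.

3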